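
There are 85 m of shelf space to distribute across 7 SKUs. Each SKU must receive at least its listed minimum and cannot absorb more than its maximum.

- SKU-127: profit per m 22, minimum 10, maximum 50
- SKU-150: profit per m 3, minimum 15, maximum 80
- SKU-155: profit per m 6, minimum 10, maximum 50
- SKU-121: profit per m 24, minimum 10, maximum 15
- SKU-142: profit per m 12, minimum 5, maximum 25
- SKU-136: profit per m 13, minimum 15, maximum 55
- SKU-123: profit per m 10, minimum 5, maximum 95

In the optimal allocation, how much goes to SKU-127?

Meeting every minimum uses 10+15+10+10+5+15+5 = 70 m, leaving 15.
Highest profit per m first: SKU-121 24 > SKU-127 22 > SKU-136 13 > SKU-142 12 > SKU-123 10 > SKU-155 6 > SKU-150 3.
SKU-121 takes 5 more to reach its cap of 15 — 10 left.
Only 10 left; SKU-127 takes them to reach 20.

20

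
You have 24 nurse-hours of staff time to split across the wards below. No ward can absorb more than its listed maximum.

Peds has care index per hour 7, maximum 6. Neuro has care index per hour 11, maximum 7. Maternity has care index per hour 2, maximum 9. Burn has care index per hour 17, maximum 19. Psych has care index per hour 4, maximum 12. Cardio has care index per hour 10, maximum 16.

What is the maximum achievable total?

378

Rank by care index per hour: Burn 17 > Neuro 11 > Cardio 10 > Peds 7 > Psych 4 > Maternity 2.
Burn: +19 to 19 (cap) — 5 left.
Neuro has room for 7 but only 5 remain, so it gets 5.
Total = 11×5 + 17×19 = 378.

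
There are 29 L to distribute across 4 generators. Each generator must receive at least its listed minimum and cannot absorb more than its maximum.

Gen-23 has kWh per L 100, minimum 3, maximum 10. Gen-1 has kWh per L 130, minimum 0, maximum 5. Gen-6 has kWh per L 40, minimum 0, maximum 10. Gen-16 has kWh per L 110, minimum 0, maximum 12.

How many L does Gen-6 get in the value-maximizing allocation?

2

Meeting every minimum uses 3+0+0+0 = 3 L, leaving 26.
Order the generators by kWh per L: Gen-1 130 > Gen-16 110 > Gen-23 100 > Gen-6 40.
Give Gen-1 5 more to hit its cap of 5 ; 21 left.
Gen-16: +12 to 12 (cap) ; 9 left.
Gen-23: +7 to 10 (cap) ; 2 left.
Only 2 left; Gen-6 takes them to reach 2.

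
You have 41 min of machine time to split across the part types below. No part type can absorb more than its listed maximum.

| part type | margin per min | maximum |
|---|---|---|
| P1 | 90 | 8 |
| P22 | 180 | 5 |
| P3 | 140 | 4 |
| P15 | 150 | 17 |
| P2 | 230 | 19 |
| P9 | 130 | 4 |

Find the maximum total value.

7820

Highest margin per min first: P2 230 > P22 180 > P15 150 > P3 140 > P9 130 > P1 90.
P2: +19 to 19 (cap) — 22 left.
P22 takes 5 to reach its cap of 5 — 17 left.
P15 takes 17 to reach its cap of 17 — 0 left.
Total = 180×5 + 150×17 + 230×19 = 7820.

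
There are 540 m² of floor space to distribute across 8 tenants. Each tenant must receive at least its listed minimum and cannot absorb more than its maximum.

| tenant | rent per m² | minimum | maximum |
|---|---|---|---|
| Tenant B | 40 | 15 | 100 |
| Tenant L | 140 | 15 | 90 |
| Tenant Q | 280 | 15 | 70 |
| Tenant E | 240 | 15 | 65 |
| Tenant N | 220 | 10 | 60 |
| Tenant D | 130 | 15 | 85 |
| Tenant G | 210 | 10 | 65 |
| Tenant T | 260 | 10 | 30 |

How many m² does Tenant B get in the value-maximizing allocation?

Meeting every minimum uses 15+15+15+15+10+15+10+10 = 105 m², leaving 435.
Highest rent per m² first: Tenant Q 280 > Tenant T 260 > Tenant E 240 > Tenant N 220 > Tenant G 210 > Tenant L 140 > Tenant D 130 > Tenant B 40.
Tenant Q takes 55 more to reach its cap of 70 ; 380 left.
Give Tenant T 20 more to hit its cap of 30 ; 360 left.
Give Tenant E 50 more to hit its cap of 65 ; 310 left.
Tenant N takes 50 more to reach its cap of 60 ; 260 left.
Tenant G: +55 to 65 (cap) ; 205 left.
Tenant L: +75 to 90 (cap) ; 130 left.
Give Tenant D 70 more to hit its cap of 85 ; 60 left.
Tenant B: +60 (room for 85) → 75. Pool exhausted.

75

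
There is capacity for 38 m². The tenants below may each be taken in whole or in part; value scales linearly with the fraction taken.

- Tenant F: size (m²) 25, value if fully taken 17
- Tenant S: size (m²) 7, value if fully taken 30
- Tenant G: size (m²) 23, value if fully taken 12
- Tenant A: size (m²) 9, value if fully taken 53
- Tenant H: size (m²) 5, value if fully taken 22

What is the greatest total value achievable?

116.56

Rank by value-to-size ratio: Tenant A 53/9≈5.89, Tenant H 22/5≈4.4, Tenant S 30/7≈4.29, Tenant F 17/25≈0.68, Tenant G 12/23≈0.522.
Take all of Tenant A (9 m², value 53) — 29 m² left.
Take all of Tenant H (5 m², value 22) — 24 m² left.
Tenant S: take in full, 7 m² for value 30 — 17 left.
17 m² left: a 17/25 share of Tenant F gives 17×17/25 = 11.56.
Total value = 116.56.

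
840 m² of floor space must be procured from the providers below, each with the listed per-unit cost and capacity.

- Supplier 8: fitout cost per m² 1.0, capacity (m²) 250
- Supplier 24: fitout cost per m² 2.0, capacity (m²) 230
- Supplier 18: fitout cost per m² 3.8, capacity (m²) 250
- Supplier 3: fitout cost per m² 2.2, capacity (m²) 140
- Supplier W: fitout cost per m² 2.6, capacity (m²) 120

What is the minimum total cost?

1710

Use providers in increasing cost order.
Supplier 8 at 1.0: take all 250 m² ; 590 still needed.
Supplier 24 (2.0): use full 230 ; 360 m² to go.
Supplier 3 at 2.2: take all 140 m² ; 220 still needed.
Supplier W (2.6): use full 120 ; 100 m² to go.
Supplier 18 at 3.8: take 100 of its 250 ; requirement met.
Cost = 250×1.0 + 230×2.0 + 140×2.2 + 120×2.6 + 100×3.8 = 1710.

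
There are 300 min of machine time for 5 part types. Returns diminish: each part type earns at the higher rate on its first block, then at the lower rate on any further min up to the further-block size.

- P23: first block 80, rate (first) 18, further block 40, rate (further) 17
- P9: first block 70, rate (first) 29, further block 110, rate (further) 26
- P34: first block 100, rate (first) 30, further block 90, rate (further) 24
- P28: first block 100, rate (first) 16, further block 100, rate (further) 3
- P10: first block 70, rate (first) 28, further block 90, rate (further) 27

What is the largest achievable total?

Rank every tier by rate: P34/first 30 > P9/first 29 > P10/first 28 > P10/second 27 > P9/second 26 > P34/second 24 > P23/first 18 > P23/second 17 > P28/first 16 > P28/second 3.
P34/first (30): +100 → 200 left.
P9/first (29): +70 → 130 left.
Fill P10 first block (70 at 28) → 60 left.
60 remain; put them into P10 second at 27.
Total = 30×100 + 29×70 + 28×70 + 27×60 = 8610.

8610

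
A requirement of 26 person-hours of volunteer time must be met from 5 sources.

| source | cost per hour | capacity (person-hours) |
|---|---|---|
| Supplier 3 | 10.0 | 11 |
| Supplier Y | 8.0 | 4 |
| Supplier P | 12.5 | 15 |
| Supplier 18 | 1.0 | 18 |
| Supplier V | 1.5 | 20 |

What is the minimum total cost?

30

Fill from the cheapest source first.
Supplier 18 at 1.0: take all 18 person-hours ; 8 still needed.
Supplier V at 1.5: take 8 of its 20 ; requirement met.
Supplier Y, Supplier 3, Supplier P: unused.
Cost = 18×1.0 + 8×1.5 = 30.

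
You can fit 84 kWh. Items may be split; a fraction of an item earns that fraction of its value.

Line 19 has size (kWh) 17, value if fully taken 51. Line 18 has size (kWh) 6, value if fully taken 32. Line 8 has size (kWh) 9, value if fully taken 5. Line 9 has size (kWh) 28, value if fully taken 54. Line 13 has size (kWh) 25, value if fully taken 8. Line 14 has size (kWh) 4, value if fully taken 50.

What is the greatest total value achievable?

Sort by value density: Line 14 50/4≈12.5, Line 18 32/6≈5.33, Line 19 51/17≈3, Line 9 54/28≈1.93, Line 8 5/9≈0.556, Line 13 8/25≈0.32.
Take all of Line 14 (4 kWh, value 50) — 80 kWh left.
Take all of Line 18 (6 kWh, value 32) — 74 kWh left.
Line 19: take in full, 17 kWh for value 51 — 57 left.
Take all of Line 9 (28 kWh, value 54) — 29 kWh left.
All 9 kWh of Line 8 fit (value 5) — 20 remain.
Only 20 kWh remain; take 20/25 of Line 13 for value 8×20/25 = 6.4.
Total value = 198.4.

198.4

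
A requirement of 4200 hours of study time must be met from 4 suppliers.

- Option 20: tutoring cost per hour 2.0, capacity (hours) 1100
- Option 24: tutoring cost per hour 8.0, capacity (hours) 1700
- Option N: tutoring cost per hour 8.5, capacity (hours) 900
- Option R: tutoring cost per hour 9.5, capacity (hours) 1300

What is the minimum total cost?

28200

Use suppliers in increasing cost order.
Take 1100 from Option 20 at 2.0 ; need 3100 more.
Take 1700 from Option 24 at 8.0 ; need 1400 more.
Option N at 8.5: take all 900 hours ; 500 still needed.
Option R (9.5): take the remaining 500 ; done.
Cost = 1100×2.0 + 1700×8.0 + 900×8.5 + 500×9.5 = 28200.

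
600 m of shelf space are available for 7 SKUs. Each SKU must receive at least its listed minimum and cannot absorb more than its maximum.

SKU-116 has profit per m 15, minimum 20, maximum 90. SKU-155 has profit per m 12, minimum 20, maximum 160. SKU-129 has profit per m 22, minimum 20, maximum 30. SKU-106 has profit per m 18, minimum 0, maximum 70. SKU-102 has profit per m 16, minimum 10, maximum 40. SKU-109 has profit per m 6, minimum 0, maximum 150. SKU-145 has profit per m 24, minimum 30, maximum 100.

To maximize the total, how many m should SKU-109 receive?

Meeting every minimum uses 20+20+20+0+10+0+30 = 100 m, leaving 500.
Order the SKUs by profit per m: SKU-145 24 > SKU-129 22 > SKU-106 18 > SKU-102 16 > SKU-116 15 > SKU-155 12 > SKU-109 6.
SKU-145 takes 70 more to reach its cap of 100 → 430 left.
SKU-129 takes 10 more to reach its cap of 30 → 420 left.
SKU-106 takes 70 more to reach its cap of 70 → 350 left.
SKU-102: +30 to 40 (cap) → 320 left.
Give SKU-116 70 more to hit its cap of 90 → 250 left.
SKU-155: +140 to 160 (cap) → 110 left.
Only 110 left; SKU-109 takes them to reach 110.

110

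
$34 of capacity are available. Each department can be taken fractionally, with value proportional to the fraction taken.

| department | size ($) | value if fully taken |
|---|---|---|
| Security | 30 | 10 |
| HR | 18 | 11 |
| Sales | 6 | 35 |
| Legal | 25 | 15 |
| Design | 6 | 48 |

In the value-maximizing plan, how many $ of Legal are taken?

4

Rank by value-to-size ratio: Design 48/6≈8, Sales 35/6≈5.83, HR 11/18≈0.611, Legal 15/25≈0.6, Security 10/30≈0.333.
All 6 $ of Design fit (value 48) — 28 remain.
Take all of Sales (6 $, value 35) — 22 $ left.
HR: take in full, 18 $ for value 11 — 4 left.
Fill the last 4 $ with part of Legal: 4/25 of it earns 2.4.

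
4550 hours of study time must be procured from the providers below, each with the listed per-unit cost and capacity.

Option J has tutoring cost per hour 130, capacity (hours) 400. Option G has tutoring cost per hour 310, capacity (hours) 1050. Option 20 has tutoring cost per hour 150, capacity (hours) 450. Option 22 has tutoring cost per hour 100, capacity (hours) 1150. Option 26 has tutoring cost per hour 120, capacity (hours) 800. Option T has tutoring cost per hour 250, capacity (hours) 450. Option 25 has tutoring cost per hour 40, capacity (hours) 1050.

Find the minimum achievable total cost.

Use providers in increasing cost order.
Take 1050 from Option 25 at 40 → need 3500 more.
Take 1150 from Option 22 at 100 → need 2350 more.
Option 26 (120): use full 800 → 1550 hours to go.
Take 400 from Option J at 130 → need 1150 more.
Option 20 (150): use full 450 → 700 hours to go.
Option T at 250: take all 450 hours → 250 still needed.
Take 250 from Option G at 310 to finish.
Cost = 1050×40 + 1150×100 + 800×120 + 400×130 + 450×150 + 450×250 + 250×310 = 562500.

562500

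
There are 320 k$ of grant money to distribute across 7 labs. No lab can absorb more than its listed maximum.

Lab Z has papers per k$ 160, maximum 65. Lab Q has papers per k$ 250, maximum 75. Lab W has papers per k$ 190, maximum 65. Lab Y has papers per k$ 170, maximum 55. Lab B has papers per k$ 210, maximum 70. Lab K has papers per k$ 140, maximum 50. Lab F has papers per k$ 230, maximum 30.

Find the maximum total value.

66050

Highest papers per k$ first: Lab Q 250 > Lab F 230 > Lab B 210 > Lab W 190 > Lab Y 170 > Lab Z 160 > Lab K 140.
Lab Q takes 75 to reach its cap of 75 — 245 left.
Lab F: +30 to 30 (cap) — 215 left.
Lab B: +70 to 70 (cap) — 145 left.
Lab W: +65 to 65 (cap) — 80 left.
Give Lab Y 55 to hit its cap of 55 — 25 left.
Only 25 left; Lab Z takes them to reach 25.
Total = 160×25 + 250×75 + 190×65 + 170×55 + 210×70 + 230×30 = 66050.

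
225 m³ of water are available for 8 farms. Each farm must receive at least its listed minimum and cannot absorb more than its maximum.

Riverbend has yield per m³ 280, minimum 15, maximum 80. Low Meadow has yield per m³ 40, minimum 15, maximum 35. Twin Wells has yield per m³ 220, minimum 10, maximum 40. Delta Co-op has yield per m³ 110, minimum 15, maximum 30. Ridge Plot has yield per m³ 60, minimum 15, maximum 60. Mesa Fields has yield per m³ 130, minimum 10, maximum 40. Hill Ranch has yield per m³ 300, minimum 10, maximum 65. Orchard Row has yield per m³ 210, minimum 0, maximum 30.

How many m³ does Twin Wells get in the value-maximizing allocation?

25

Meeting every minimum uses 15+15+10+15+15+10+10+0 = 90 m³, leaving 135.
Order the farms by yield per m³: Hill Ranch 300 > Riverbend 280 > Twin Wells 220 > Orchard Row 210 > Mesa Fields 130 > Delta Co-op 110 > Ridge Plot 60 > Low Meadow 40.
Hill Ranch takes 55 more to reach its cap of 65 — 80 left.
Riverbend takes 65 more to reach its cap of 80 — 15 left.
Twin Wells: +15 (room for 30) → 25. Pool exhausted.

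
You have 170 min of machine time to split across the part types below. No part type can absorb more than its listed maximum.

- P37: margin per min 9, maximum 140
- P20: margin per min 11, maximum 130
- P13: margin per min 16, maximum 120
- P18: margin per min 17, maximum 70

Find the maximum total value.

2790

Highest margin per min first: P18 17 > P13 16 > P20 11 > P37 9.
P18: +70 to 70 (cap) ; 100 left.
P13 has room for 120 but only 100 remain, so it gets 100.
Total = 16×100 + 17×70 = 2790.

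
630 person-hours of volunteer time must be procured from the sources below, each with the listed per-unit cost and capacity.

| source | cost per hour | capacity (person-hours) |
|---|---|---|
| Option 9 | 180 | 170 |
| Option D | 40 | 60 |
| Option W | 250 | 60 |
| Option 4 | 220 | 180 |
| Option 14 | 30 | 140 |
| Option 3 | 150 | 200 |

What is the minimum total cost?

Fill from the cheapest source first.
Option 14 (30): use full 140 ; 490 person-hours to go.
Take 60 from Option D at 40 ; need 430 more.
Option 3 at 150: take all 200 person-hours ; 230 still needed.
Option 9 (180): use full 170 ; 60 person-hours to go.
Take 60 from Option 4 at 220 to finish.
Option W: unused.
Cost = 140×30 + 60×40 + 200×150 + 170×180 + 60×220 = 80400.

80400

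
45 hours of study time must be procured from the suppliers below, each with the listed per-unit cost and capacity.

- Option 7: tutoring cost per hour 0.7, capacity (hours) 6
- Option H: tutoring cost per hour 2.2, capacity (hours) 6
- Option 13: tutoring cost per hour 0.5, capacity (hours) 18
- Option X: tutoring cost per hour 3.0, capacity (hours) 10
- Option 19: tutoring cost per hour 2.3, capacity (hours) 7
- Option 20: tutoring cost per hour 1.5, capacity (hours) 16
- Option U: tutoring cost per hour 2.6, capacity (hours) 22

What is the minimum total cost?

48.2

Fill from the cheapest supplier first.
Option 13 (0.5): use full 18 — 27 hours to go.
Take 6 from Option 7 at 0.7 — need 21 more.
Option 20 at 1.5: take all 16 hours — 5 still needed.
Option H at 2.2: take 5 of its 6 — requirement met.
Option 19, Option U, Option X: unused.
Cost = 18×0.5 + 6×0.7 + 16×1.5 + 5×2.2 = 48.2.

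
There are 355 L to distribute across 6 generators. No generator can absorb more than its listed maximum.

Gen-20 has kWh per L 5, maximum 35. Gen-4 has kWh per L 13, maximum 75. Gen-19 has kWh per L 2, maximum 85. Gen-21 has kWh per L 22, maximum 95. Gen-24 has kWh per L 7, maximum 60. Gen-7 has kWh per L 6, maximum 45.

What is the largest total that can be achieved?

Highest kWh per L first: Gen-21 22 > Gen-4 13 > Gen-24 7 > Gen-7 6 > Gen-20 5 > Gen-19 2.
Gen-21: +95 to 95 (cap) — 260 left.
Gen-4: +75 to 75 (cap) — 185 left.
Gen-24 takes 60 to reach its cap of 60 — 125 left.
Give Gen-7 45 to hit its cap of 45 — 80 left.
Gen-20 takes 35 to reach its cap of 35 — 45 left.
Only 45 left; Gen-19 takes them to reach 45.
Total = 5×35 + 13×75 + 2×45 + 22×95 + 7×60 + 6×45 = 4020.

4020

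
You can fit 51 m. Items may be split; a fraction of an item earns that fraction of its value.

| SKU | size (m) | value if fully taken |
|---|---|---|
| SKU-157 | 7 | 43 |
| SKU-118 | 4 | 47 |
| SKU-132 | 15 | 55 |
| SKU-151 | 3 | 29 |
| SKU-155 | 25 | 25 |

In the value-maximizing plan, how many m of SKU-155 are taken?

22

Best value per unit of size first: SKU-118 47/4≈11.8, SKU-151 29/3≈9.67, SKU-157 43/7≈6.14, SKU-132 55/15≈3.67, SKU-155 25/25≈1.
Take all of SKU-118 (4 m, value 47) ; 47 m left.
SKU-151: take in full, 3 m for value 29 ; 44 left.
SKU-157: take in full, 7 m for value 43 ; 37 left.
All 15 m of SKU-132 fit (value 55) ; 22 remain.
Fill the last 22 m with part of SKU-155: 22/25 of it earns 22.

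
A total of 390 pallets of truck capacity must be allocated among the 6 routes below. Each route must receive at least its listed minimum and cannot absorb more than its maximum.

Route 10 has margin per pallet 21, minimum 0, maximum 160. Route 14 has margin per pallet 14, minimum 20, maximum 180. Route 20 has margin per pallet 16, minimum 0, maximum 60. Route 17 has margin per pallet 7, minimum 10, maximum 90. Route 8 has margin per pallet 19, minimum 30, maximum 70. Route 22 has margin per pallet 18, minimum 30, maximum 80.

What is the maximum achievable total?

7280

Meeting every minimum uses 0+20+0+10+30+30 = 90 pallets, leaving 300.
Order the routes by margin per pallet: Route 10 21 > Route 8 19 > Route 22 18 > Route 20 16 > Route 14 14 > Route 17 7.
Give Route 10 160 more to hit its cap of 160 ; 140 left.
Give Route 8 40 more to hit its cap of 70 ; 100 left.
Give Route 22 50 more to hit its cap of 80 ; 50 left.
Only 50 left; Route 20 takes them to reach 50.
Total = 21×160 + 14×20 + 16×50 + 7×10 + 19×70 + 18×80 = 7280.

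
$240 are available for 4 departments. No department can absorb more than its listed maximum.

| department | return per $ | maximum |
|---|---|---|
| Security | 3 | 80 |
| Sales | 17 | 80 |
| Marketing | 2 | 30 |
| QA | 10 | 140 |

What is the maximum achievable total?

2820

Rank by return per $: Sales 17 > QA 10 > Security 3 > Marketing 2.
Sales takes 80 to reach its cap of 80 ; 160 left.
QA: +140 to 140 (cap) ; 20 left.
Only 20 left; Security takes them to reach 20.
Total = 3×20 + 17×80 + 10×140 = 2820.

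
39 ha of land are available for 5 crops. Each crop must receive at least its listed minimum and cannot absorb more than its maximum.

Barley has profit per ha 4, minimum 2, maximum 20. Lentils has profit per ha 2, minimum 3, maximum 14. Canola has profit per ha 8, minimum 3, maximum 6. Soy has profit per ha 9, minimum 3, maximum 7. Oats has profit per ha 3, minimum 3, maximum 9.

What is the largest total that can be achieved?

Meeting every minimum uses 2+3+3+3+3 = 14 ha, leaving 25.
Rank by profit per ha: Soy 9 > Canola 8 > Barley 4 > Oats 3 > Lentils 2.
Soy: +4 to 7 (cap) ; 21 left.
Give Canola 3 more to hit its cap of 6 ; 18 left.
Barley: +18 to 20 (cap) ; 0 left.
Total = 4×20 + 2×3 + 8×6 + 9×7 + 3×3 = 206.

206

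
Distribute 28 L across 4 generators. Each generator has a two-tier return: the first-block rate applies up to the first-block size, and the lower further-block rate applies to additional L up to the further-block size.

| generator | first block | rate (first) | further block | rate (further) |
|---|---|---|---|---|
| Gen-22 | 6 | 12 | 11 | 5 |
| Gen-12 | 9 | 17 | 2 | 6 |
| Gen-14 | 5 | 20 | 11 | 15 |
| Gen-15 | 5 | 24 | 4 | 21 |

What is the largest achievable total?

Rank every tier by rate: Gen-15/first 24 > Gen-15/second 21 > Gen-14/first 20 > Gen-12/first 17 > Gen-14/second 15 > Gen-22/first 12 > Gen-12/second 6 > Gen-22/second 5.
Gen-15/first (24): +5 — 23 left.
Gen-15 second at 21: fill all 4 — 19 left.
Gen-14/first (20): +5 — 14 left.
Gen-12/first (17): +9 — 5 left.
5 remain; put them into Gen-14 second at 15.
Total = 24×5 + 21×4 + 20×5 + 17×9 + 15×5 = 532.

532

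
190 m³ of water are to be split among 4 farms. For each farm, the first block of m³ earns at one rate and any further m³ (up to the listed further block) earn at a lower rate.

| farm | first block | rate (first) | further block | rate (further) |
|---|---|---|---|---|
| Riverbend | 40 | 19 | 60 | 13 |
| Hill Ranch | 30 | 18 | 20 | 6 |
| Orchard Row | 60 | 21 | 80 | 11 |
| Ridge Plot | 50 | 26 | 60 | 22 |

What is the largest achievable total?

Order all 8 blocks by rate: Ridge Plot/tier1 26 > Ridge Plot/tier2 22 > Orchard Row/tier1 21 > Riverbend/tier1 19 > Hill Ranch/tier1 18 > Riverbend/tier2 13 > Orchard Row/tier2 11 > Hill Ranch/tier2 6.
Ridge Plot tier1 at 26: fill all 50 → 140 left.
Fill Ridge Plot tier2 block (60 at 22) → 80 left.
Orchard Row tier1 at 21: fill all 60 → 20 left.
Riverbend tier1 at 19: only 20 left, fill 20.
Total = 26×50 + 22×60 + 21×60 + 19×20 = 4260.

4260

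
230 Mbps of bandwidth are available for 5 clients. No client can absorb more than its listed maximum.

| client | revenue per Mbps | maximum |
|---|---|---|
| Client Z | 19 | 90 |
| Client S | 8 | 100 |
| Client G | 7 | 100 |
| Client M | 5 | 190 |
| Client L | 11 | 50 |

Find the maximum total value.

2980

Rank by revenue per Mbps: Client Z 19 > Client L 11 > Client S 8 > Client G 7 > Client M 5.
Client Z takes 90 to reach its cap of 90 — 140 left.
Client L: +50 to 50 (cap) — 90 left.
Client S has room for 100 but only 90 remain, so it gets 90.
Total = 19×90 + 8×90 + 11×50 = 2980.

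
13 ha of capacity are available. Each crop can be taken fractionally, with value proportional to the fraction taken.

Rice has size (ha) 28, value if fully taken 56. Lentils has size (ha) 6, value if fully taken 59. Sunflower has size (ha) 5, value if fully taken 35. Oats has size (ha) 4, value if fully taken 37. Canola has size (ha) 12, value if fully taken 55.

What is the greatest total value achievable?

117

Rank by value-to-size ratio: Lentils 59/6≈9.83, Oats 37/4≈9.25, Sunflower 35/5≈7, Canola 55/12≈4.58, Rice 56/28≈2.
Lentils: take in full, 6 ha for value 59 → 7 left.
Oats: take in full, 4 ha for value 37 → 3 left.
Fill the last 3 ha with part of Sunflower: 3/5 of it earns 21.
Total value = 117.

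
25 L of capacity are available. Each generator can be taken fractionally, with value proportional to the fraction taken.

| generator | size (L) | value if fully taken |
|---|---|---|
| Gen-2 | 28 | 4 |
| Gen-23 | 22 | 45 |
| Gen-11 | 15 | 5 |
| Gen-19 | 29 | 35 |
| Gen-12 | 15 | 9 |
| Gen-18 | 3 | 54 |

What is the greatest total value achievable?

Best value per unit of size first: Gen-18 54/3≈18, Gen-23 45/22≈2.05, Gen-19 35/29≈1.21, Gen-12 9/15≈0.6, Gen-11 5/15≈0.333, Gen-2 4/28≈0.143.
Take all of Gen-18 (3 L, value 54) → 22 L left.
Gen-23: take in full, 22 L for value 45 → 0 left.
Total value = 99.

99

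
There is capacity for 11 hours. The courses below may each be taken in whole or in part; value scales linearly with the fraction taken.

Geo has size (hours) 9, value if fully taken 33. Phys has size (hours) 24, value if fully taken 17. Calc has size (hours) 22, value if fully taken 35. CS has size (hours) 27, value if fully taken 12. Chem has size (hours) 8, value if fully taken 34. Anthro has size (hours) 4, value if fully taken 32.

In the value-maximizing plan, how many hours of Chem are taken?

Sort by value density: Anthro 32/4≈8, Chem 34/8≈4.25, Geo 33/9≈3.67, Calc 35/22≈1.59, Phys 17/24≈0.708, CS 12/27≈0.444.
Take all of Anthro (4 hours, value 32) → 7 hours left.
Fill the last 7 hours with part of Chem: 7/8 of it earns 29.75.

7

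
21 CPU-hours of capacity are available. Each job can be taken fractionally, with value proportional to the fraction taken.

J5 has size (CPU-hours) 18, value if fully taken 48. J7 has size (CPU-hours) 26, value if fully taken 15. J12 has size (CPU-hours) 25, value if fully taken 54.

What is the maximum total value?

Rank by value-to-size ratio: J5 48/18≈2.67, J12 54/25≈2.16, J7 15/26≈0.577.
J5: take in full, 18 CPU-hours for value 48 — 3 left.
Only 3 CPU-hours remain; take 3/25 of J12 for value 54×3/25 = 6.48.
Total value = 54.48.

54.48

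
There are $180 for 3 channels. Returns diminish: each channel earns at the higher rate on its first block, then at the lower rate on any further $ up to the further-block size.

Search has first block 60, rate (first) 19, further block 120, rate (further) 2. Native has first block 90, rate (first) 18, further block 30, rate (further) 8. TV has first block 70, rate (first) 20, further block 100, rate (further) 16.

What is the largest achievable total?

Rank every tier by rate: TV/first 20 > Search/first 19 > Native/first 18 > TV/second 16 > Native/second 8 > Search/second 2.
Fill TV first block (70 at 20) ; 110 left.
Fill Search first block (60 at 19) ; 50 left.
Native/first: +50 of 90 at 18; pool empty.
Total = 20×70 + 19×60 + 18×50 = 3440.

3440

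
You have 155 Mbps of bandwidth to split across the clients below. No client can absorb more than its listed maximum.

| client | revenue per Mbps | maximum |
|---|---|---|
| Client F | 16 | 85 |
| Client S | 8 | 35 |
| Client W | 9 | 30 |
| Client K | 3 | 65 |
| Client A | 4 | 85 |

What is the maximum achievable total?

1930

Rank by revenue per Mbps: Client F 16 > Client W 9 > Client S 8 > Client A 4 > Client K 3.
Client F: +85 to 85 (cap) → 70 left.
Give Client W 30 to hit its cap of 30 → 40 left.
Client S: +35 to 35 (cap) → 5 left.
Only 5 left; Client A takes them to reach 5.
Total = 16×85 + 8×35 + 9×30 + 4×5 = 1930.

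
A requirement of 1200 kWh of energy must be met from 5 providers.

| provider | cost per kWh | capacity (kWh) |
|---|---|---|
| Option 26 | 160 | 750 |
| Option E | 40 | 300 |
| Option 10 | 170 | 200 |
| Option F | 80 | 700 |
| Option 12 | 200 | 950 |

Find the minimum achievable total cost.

100000

Use providers in increasing cost order.
Option E at 40: take all 300 kWh ; 900 still needed.
Take 700 from Option F at 80 ; need 200 more.
Take 200 from Option 26 at 160 to finish.
Option 10, Option 12: unused.
Cost = 300×40 + 700×80 + 200×160 = 100000.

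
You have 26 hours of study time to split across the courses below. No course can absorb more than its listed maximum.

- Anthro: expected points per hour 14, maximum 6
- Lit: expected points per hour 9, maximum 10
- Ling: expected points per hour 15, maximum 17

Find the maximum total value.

366

Rank by expected points per hour: Ling 15 > Anthro 14 > Lit 9.
Ling: +17 to 17 (cap) — 9 left.
Give Anthro 6 to hit its cap of 6 — 3 left.
Lit has room for 10 but only 3 remain, so it gets 3.
Total = 14×6 + 9×3 + 15×17 = 366.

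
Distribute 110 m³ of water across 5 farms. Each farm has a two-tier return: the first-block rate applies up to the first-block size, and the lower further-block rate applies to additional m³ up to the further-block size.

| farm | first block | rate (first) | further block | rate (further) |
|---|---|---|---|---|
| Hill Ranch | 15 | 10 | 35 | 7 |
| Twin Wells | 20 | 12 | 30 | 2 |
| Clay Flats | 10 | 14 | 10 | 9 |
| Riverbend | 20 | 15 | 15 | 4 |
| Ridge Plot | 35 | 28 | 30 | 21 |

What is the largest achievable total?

2230

Treat each block as its own option and order by rate: Ridge Plot/T1 28 > Ridge Plot/T2 21 > Riverbend/T1 15 > Clay Flats/T1 14 > Twin Wells/T1 12 > Hill Ranch/T1 10 > Clay Flats/T2 9 > Hill Ranch/T2 7 > Riverbend/T2 4 > Twin Wells/T2 2.
Ridge Plot T1 at 28: fill all 35 ; 75 left.
Fill Ridge Plot T2 block (30 at 21) ; 45 left.
Riverbend T1 at 15: fill all 20 ; 25 left.
Fill Clay Flats T1 block (10 at 14) ; 15 left.
15 remain; put them into Twin Wells T1 at 12.
Total = 28×35 + 21×30 + 15×20 + 14×10 + 12×15 = 2230.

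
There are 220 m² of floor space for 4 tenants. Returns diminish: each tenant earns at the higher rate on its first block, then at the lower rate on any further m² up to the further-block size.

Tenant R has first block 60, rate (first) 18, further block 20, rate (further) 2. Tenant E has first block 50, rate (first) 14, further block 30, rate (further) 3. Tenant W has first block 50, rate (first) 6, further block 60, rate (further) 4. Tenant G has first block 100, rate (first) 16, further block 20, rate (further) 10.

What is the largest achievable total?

3480

Treat each block as its own option and order by rate: Tenant R/T1 18 > Tenant G/T1 16 > Tenant E/T1 14 > Tenant G/T2 10 > Tenant W/T1 6 > Tenant W/T2 4 > Tenant E/T2 3 > Tenant R/T2 2.
Tenant R T1 at 18: fill all 60 — 160 left.
Fill Tenant G T1 block (100 at 16) — 60 left.
Fill Tenant E T1 block (50 at 14) — 10 left.
Tenant G/T2: +10 of 20 at 10; pool empty.
Total = 18×60 + 16×100 + 14×50 + 10×10 = 3480.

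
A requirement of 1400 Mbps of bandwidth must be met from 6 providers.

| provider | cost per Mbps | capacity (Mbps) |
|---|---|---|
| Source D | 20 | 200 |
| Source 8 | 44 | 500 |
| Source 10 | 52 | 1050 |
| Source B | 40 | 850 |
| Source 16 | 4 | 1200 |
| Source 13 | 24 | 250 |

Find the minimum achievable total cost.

Cheapest first:
Source 16 at 4: take all 1200 Mbps ; 200 still needed.
Source D (20): use full 200 ; 0 Mbps to go.
Source 13, Source B, Source 8, Source 10: unused.
Cost = 1200×4 + 200×20 = 8800.

8800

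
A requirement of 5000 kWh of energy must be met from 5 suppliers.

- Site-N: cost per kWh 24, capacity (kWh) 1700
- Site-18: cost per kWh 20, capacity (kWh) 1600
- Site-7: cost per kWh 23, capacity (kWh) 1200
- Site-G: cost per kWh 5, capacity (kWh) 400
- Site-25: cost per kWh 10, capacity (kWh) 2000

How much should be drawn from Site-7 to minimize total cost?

1000

Cheapest first:
Site-G at 5: take all 400 kWh — 4600 still needed.
Take 2000 from Site-25 at 10 — need 2600 more.
Take 1600 from Site-18 at 20 — need 1000 more.
Site-7 (23): take the remaining 1000 — done.
Site-N: unused.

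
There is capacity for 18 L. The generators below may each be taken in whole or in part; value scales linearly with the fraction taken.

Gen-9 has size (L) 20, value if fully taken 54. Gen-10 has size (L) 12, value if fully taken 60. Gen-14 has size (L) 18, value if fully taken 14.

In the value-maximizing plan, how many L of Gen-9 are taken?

6

Rank by value-to-size ratio: Gen-10 60/12≈5, Gen-9 54/20≈2.7, Gen-14 14/18≈0.778.
Gen-10: take in full, 12 L for value 60 — 6 left.
Fill the last 6 L with part of Gen-9: 6/20 of it earns 16.2.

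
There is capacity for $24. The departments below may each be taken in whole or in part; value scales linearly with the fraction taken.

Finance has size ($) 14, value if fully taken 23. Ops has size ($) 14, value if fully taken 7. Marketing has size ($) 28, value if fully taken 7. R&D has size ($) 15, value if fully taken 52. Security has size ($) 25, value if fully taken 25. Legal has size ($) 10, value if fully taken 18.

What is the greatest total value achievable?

68.2

Sort by value density: R&D 52/15≈3.47, Legal 18/10≈1.8, Finance 23/14≈1.64, Security 25/25≈1, Ops 7/14≈0.5, Marketing 7/28≈0.25.
Take all of R&D (15 $, value 52) → 9 $ left.
Only 9 $ remain; take 9/10 of Legal for value 18×9/10 = 16.2.
Total value = 68.2.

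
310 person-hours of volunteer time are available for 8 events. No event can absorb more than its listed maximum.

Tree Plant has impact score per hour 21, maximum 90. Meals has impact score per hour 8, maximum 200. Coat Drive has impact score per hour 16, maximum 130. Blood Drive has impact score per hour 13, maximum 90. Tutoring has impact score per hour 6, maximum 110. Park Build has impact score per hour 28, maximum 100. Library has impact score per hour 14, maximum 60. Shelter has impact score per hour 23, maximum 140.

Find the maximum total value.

Highest impact score per hour first: Park Build 28 > Shelter 23 > Tree Plant 21 > Coat Drive 16 > Library 14 > Blood Drive 13 > Meals 8 > Tutoring 6.
Give Park Build 100 to hit its cap of 100 — 210 left.
Give Shelter 140 to hit its cap of 140 — 70 left.
Tree Plant has room for 90 but only 70 remain, so it gets 70.
Total = 21×70 + 28×100 + 23×140 = 7490.

7490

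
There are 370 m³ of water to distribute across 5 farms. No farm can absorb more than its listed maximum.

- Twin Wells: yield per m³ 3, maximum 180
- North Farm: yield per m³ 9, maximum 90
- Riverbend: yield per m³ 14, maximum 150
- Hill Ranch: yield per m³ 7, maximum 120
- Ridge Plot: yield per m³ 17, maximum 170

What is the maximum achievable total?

5440

Rank by yield per m³: Ridge Plot 17 > Riverbend 14 > North Farm 9 > Hill Ranch 7 > Twin Wells 3.
Ridge Plot: +170 to 170 (cap) — 200 left.
Give Riverbend 150 to hit its cap of 150 — 50 left.
North Farm has room for 90 but only 50 remain, so it gets 50.
Total = 9×50 + 14×150 + 17×170 = 5440.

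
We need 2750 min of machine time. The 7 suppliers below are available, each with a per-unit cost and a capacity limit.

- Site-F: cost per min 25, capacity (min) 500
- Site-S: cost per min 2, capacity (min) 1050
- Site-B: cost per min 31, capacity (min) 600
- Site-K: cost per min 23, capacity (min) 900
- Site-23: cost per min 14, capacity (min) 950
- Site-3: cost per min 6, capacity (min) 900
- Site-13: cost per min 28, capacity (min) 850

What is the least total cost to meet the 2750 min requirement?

18700

Cheapest first:
Site-S at 2: take all 1050 min — 1700 still needed.
Site-3 at 6: take all 900 min — 800 still needed.
Take 800 from Site-23 at 14 to finish.
Site-K, Site-F, Site-13, Site-B: unused.
Cost = 1050×2 + 900×6 + 800×14 = 18700.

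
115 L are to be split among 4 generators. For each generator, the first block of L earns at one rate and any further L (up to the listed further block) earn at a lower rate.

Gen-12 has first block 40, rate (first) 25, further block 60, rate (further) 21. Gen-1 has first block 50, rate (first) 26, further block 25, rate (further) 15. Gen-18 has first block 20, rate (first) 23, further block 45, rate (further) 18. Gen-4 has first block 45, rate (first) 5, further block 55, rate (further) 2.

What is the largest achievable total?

Order all 8 blocks by rate: Gen-1/first 26 > Gen-12/first 25 > Gen-18/first 23 > Gen-12/second 21 > Gen-18/second 18 > Gen-1/second 15 > Gen-4/first 5 > Gen-4/second 2.
Gen-1/first (26): +50 — 65 left.
Gen-12/first (25): +40 — 25 left.
Gen-18 first at 23: fill all 20 — 5 left.
Gen-12 second at 21: only 5 left, fill 5.
Total = 26×50 + 25×40 + 23×20 + 21×5 = 2865.

2865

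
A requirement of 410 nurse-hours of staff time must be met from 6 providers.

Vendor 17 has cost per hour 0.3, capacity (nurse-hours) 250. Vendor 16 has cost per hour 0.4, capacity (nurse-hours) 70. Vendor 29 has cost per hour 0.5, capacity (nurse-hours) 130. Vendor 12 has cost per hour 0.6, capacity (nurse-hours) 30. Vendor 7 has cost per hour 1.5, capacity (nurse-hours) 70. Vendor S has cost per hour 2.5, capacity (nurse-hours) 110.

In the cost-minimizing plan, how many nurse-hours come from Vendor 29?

90

Cheapest first:
Vendor 17 at 0.3: take all 250 nurse-hours — 160 still needed.
Take 70 from Vendor 16 at 0.4 — need 90 more.
Take 90 from Vendor 29 at 0.5 to finish.
Vendor 12, Vendor 7, Vendor S: unused.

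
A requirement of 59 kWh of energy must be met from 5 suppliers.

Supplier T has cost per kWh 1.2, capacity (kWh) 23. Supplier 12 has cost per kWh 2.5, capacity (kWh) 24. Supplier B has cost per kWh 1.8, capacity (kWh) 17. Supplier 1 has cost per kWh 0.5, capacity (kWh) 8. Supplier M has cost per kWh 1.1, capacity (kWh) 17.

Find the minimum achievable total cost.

70.1

Fill from the cheapest supplier first.
Supplier 1 at 0.5: take all 8 kWh → 51 still needed.
Supplier M at 1.1: take all 17 kWh → 34 still needed.
Supplier T at 1.2: take all 23 kWh → 11 still needed.
Supplier B (1.8): take the remaining 11 → done.
Supplier 12: unused.
Cost = 8×0.5 + 17×1.1 + 23×1.2 + 11×1.8 = 70.1.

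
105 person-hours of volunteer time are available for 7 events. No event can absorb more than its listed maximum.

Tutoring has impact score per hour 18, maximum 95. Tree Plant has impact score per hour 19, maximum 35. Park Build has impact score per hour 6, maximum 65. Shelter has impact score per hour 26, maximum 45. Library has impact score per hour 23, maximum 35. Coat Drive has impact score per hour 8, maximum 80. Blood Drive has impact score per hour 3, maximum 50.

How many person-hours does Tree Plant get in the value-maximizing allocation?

25

Order the events by impact score per hour: Shelter 26 > Library 23 > Tree Plant 19 > Tutoring 18 > Coat Drive 8 > Park Build 6 > Blood Drive 3.
Shelter: +45 to 45 (cap) ; 60 left.
Library: +35 to 35 (cap) ; 25 left.
Tree Plant has room for 35 but only 25 remain, so it gets 25.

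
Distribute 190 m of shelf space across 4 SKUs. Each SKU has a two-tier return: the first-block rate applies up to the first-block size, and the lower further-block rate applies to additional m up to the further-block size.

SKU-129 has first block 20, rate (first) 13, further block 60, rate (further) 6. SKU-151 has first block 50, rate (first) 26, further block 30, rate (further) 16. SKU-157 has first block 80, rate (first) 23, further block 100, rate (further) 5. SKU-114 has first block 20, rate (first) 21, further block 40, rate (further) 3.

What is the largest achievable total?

Treat each block as its own option and order by rate: SKU-151/T1 26 > SKU-157/T1 23 > SKU-114/T1 21 > SKU-151/T2 16 > SKU-129/T1 13 > SKU-129/T2 6 > SKU-157/T2 5 > SKU-114/T2 3.
Fill SKU-151 T1 block (50 at 26) → 140 left.
SKU-157 T1 at 23: fill all 80 → 60 left.
SKU-114 T1 at 21: fill all 20 → 40 left.
SKU-151/T2 (16): +30 → 10 left.
10 remain; put them into SKU-129 T1 at 13.
Total = 26×50 + 23×80 + 21×20 + 16×30 + 13×10 = 4170.

4170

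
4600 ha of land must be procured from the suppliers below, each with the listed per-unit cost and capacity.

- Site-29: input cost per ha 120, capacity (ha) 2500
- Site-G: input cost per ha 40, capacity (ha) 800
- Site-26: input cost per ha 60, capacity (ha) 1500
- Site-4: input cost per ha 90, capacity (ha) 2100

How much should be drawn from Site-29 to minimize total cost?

Fill from the cheapest supplier first.
Site-G (40): use full 800 ; 3800 ha to go.
Site-26 (60): use full 1500 ; 2300 ha to go.
Take 2100 from Site-4 at 90 ; need 200 more.
Site-29 at 120: take 200 of its 2500 ; requirement met.

200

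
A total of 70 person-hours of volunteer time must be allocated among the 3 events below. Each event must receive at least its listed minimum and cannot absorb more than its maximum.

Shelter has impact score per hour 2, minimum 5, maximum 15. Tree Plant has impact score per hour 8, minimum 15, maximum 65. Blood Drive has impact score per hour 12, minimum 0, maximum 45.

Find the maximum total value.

710

Meeting every minimum uses 5+15+0 = 20 person-hours, leaving 50.
Rank by impact score per hour: Blood Drive 12 > Tree Plant 8 > Shelter 2.
Give Blood Drive 45 more to hit its cap of 45 → 5 left.
Only 5 left; Tree Plant takes them to reach 20.
Total = 2×5 + 8×20 + 12×45 = 710.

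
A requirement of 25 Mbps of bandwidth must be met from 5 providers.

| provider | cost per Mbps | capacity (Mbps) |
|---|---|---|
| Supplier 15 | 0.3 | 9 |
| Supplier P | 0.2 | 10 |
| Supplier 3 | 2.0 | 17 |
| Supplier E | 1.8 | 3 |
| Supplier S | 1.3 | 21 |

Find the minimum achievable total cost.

12.5

Cheapest first:
Supplier P (0.2): use full 10 ; 15 Mbps to go.
Take 9 from Supplier 15 at 0.3 ; need 6 more.
Supplier S at 1.3: take 6 of its 21 ; requirement met.
Supplier E, Supplier 3: unused.
Cost = 10×0.2 + 9×0.3 + 6×1.3 = 12.5.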